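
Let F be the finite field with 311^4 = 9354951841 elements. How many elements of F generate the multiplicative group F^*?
There are φ(9354951840) = 2205941760 primitive elements

F_q^* is cyclic of order q - 1 = 9354951840. A cyclic group of order m has exactly φ(m) generators. Here m = 9354951840 = 2^5 · 3 · 5 · 13 · 31 · 137 · 353, so the number of primitive elements is φ(9354951840) = 2205941760.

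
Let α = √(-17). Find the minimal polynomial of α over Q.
m_α(x) = x^2 + 17

α satisfies α^2 + 17 = 0, so x^2 + 17 annihilates α. Since d = -17 is squarefree and ≠ 1, it is not a perfect square in Q, so x^2 + 17 has no rational root and is therefore irreducible over Q (a degree-2 polynomial over a field is irreducible iff it has no root). Hence m_α(x) = x^2 + 17.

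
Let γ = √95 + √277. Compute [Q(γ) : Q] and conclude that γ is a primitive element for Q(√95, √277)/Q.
[Q(γ) : Q] = 4 (equivalently, Q(γ) = Q(√95, √277))

Obviously Q(γ) ⊆ Q(√95, √277), and [Q(√95, √277):Q] = 4 (since 95, 277 are distinct squarefree integers > 1 with 26315 not a perfect square). To show equality we compute the minimal polynomial of γ. From γ = √95 + √277: γ^2 = 95 + 2√(26315) + 277 = 372 + 2√(26315), so γ^2 - 372 = 2√(26315); squaring, (γ^2 - 372)^2 = 4·26315, i.e. γ^4 - 744γ^2 + 138384 - 105260 = 0, i.e. γ^4 - 744γ^2 + 33124 = 0. So γ is a root of x^4 - 744x^2 + 33124. This polynomial is irreducible over Q: it has no rational root (each ±√95 ± √277 is irrational), and any factorization into two quadratics over Q would force √(26315) ∈ Q (pairing opposite roots) or √95, √277 ∈ Q (other pairings), all impossible. Hence [Q(γ):Q] = 4 = [Q(√95, √277):Q], so Q(γ) = Q(√95, √277).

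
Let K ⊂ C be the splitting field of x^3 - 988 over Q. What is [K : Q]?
[K : Q] = 6

The roots of x^3 - 988 are ∛988, ω∛988, ω^2∛988 where ω = e^(2πi/3) is a primitive cube root of unity, so K = Q(∛988, ω). Now [Q(∛988):Q] = 3 (since 988 is not a perfect cube, x^3 - 988 is irreducible) and [Q(ω):Q] = 2. Both 2 and 3 divide [K:Q], and [K:Q] ≤ 3·2 = 6, so [K:Q] = 6. (Equivalently: Q(∛988) ⊂ R but ω ∉ R, so [K : Q(∛988)] = 2.)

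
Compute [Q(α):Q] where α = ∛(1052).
[Q(α):Q] = 3

The minimal polynomial of α is x^3 - 1052, irreducible over Q since 1052 is not a perfect cube (so x^3 - 1052 has no rational root). Hence [Q(α):Q] = deg(m_α) = 3.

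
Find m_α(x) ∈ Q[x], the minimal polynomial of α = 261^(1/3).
m_α(x) = x^3 - 261

α satisfies α^3 = 261, so x^3 - 261 annihilates α. By the rational root test, a rational root p/q (in lowest terms) of x^3 - 261 would satisfy p^3 = 261 q^3, forcing q = 1 and p^3 = 261; but 261 is not a perfect cube, contradiction. A monic cubic over Q with no rational root is irreducible (any nontrivial factorization would include a linear factor). Hence x^3 - 261 is the minimal polynomial of α, and in particular [Q(α):Q] = 3.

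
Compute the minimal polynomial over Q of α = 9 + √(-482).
m_α(x) = x^2 - 18x + 563

From α - 9 = √(-482), squaring gives (α - 9)^2 = -482, i.e. α^2 - 18α + 81 = -482, so α^2 - 18α + 563 = 0. The discriminant of x^2 - 18x + 563 is (-18)^2 - 4·(563) = 324 - 2252 = -1928, and 4·(-482) is not a perfect square in Q since -482 is squarefree and ≠ 1. Hence x^2 - 18x + 563 is irreducible over Q and is the minimal polynomial of α.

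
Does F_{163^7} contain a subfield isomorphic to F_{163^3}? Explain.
No: F_{163^3} is not a subfield of F_{163^7}

F_{p^m} embeds in F_{p^n} iff m | n. Here 3 ∤ 7 (since 7 = 2·3 + 1 with remainder 1 ≠ 0), so F_{163^3} is not a subfield of F_{163^7}. Equivalently: if it were, the tower law would give 3 = [F_{163^3}:F_163] dividing [F_{163^7}:F_163] = 7, contradiction.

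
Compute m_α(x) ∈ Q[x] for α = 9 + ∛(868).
m_α(x) = x^3 - 27x^2 + 243x - 1597

Set β = α - 9 = ∛(868), so β^3 = 868. Then (α - 9)^3 - 868 = 0, i.e. α is a root of g(x) = (x - 9)^3 - 868 = x^3 - 27x^2 + 243x - 1597. Since g(x) = h(x - 9) where h(x) = x^3 - 868, and h is irreducible over Q (because 868 is not a perfect cube, so h has no rational root, and a monic cubic with no rational root is irreducible), g is also irreducible (irreducibility is preserved under the substitution x → x - 9). Hence m_α(x) = x^3 - 27x^2 + 243x - 1597.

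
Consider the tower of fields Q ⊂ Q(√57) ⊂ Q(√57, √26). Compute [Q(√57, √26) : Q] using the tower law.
[Q(√57, √26) : Q] = 4

[Q(√57):Q] = 2 (min poly x^2 - 57, irreducible since 57 is squarefree > 1). For the top step, suppose √26 ∈ Q(√57), say √26 = c + d√57 with c, d ∈ Q. Squaring: 26 = c^2 + 57d^2 + 2cd√57. Since √57 ∉ Q this forces 2cd = 0. If d = 0 then √26 = c ∈ Q, contradicting 26 squarefree > 1. If c = 0 then 26 = 57d^2, so 57·26 = (57d)^2 is a perfect square in Q — but 57·26 = 1482 is not a perfect square (since 57 and 26 are distinct squarefree integers). Contradiction. Hence √26 ∉ Q(√57), so x^2 - 26 stays irreducible over Q(√57) and [Q(√57, √26) : Q(√57)] = 2. By the tower law, [Q(√57, √26) : Q] = 2 · 2 = 4.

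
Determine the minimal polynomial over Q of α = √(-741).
m_α(x) = x^2 + 741

α satisfies α^2 + 741 = 0, so x^2 + 741 annihilates α. Since d = -741 is squarefree and ≠ 1, it is not a perfect square in Q, so x^2 + 741 has no rational root and is therefore irreducible over Q (a degree-2 polynomial over a field is irreducible iff it has no root). Hence m_α(x) = x^2 + 741.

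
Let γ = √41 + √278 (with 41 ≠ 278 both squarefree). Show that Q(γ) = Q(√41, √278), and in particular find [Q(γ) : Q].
[Q(γ) : Q] = 4 (equivalently, Q(γ) = Q(√41, √278))

Obviously Q(γ) ⊆ Q(√41, √278), and [Q(√41, √278):Q] = 4 (since 41, 278 are distinct squarefree integers > 1 with 11398 not a perfect square). To show equality we compute the minimal polynomial of γ. From γ = √41 + √278: γ^2 = 41 + 2√(11398) + 278 = 319 + 2√(11398), so γ^2 - 319 = 2√(11398); squaring, (γ^2 - 319)^2 = 4·11398, i.e. γ^4 - 638γ^2 + 101761 - 45592 = 0, i.e. γ^4 - 638γ^2 + 56169 = 0. So γ is a root of x^4 - 638x^2 + 56169. This polynomial is irreducible over Q: it has no rational root (each ±√41 ± √278 is irrational), and any factorization into two quadratics over Q would force √(11398) ∈ Q (pairing opposite roots) or √41, √278 ∈ Q (other pairings), all impossible. Hence [Q(γ):Q] = 4 = [Q(√41, √278):Q], so Q(γ) = Q(√41, √278).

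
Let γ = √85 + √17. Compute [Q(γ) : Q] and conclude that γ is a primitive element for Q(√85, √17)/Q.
[Q(γ) : Q] = 4 (equivalently, Q(γ) = Q(√85, √17))

Obviously Q(γ) ⊆ Q(√85, √17), and [Q(√85, √17):Q] = 4 (since 85, 17 are distinct squarefree integers > 1 with 1445 not a perfect square). To show equality we compute the minimal polynomial of γ. From γ = √85 + √17: γ^2 = 85 + 2√(1445) + 17 = 102 + 2√(1445), so γ^2 - 102 = 2√(1445); squaring, (γ^2 - 102)^2 = 4·1445, i.e. γ^4 - 204γ^2 + 10404 - 5780 = 0, i.e. γ^4 - 204γ^2 + 4624 = 0. So γ is a root of x^4 - 204x^2 + 4624. This polynomial is irreducible over Q: it has no rational root (each ±√85 ± √17 is irrational), and any factorization into two quadratics over Q would force √(1445) ∈ Q (pairing opposite roots) or √85, √17 ∈ Q (other pairings), all impossible. Hence [Q(γ):Q] = 4 = [Q(√85, √17):Q], so Q(γ) = Q(√85, √17).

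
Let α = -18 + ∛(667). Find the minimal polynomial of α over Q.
m_α(x) = x^3 + 54x^2 + 972x + 5165

Set β = α + 18 = ∛(667), so β^3 = 667. Then (α + 18)^3 - 667 = 0, i.e. α is a root of g(x) = (x + 18)^3 - 667 = x^3 + 54x^2 + 972x + 5165. Since g(x) = h(x + 18) where h(x) = x^3 - 667, and h is irreducible over Q (because 667 is not a perfect cube, so h has no rational root, and a monic cubic with no rational root is irreducible), g is also irreducible (irreducibility is preserved under the substitution x → x + 18). Hence m_α(x) = x^3 + 54x^2 + 972x + 5165.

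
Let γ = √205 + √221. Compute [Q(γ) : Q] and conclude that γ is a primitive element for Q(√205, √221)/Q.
[Q(γ) : Q] = 4 (equivalently, Q(γ) = Q(√205, √221))

Obviously Q(γ) ⊆ Q(√205, √221), and [Q(√205, √221):Q] = 4 (since 205, 221 are distinct squarefree integers > 1 with 45305 not a perfect square). To show equality we compute the minimal polynomial of γ. From γ = √205 + √221: γ^2 = 205 + 2√(45305) + 221 = 426 + 2√(45305), so γ^2 - 426 = 2√(45305); squaring, (γ^2 - 426)^2 = 4·45305, i.e. γ^4 - 852γ^2 + 181476 - 181220 = 0, i.e. γ^4 - 852γ^2 + 256 = 0. So γ is a root of x^4 - 852x^2 + 256. This polynomial is irreducible over Q: it has no rational root (each ±√205 ± √221 is irrational), and any factorization into two quadratics over Q would force √(45305) ∈ Q (pairing opposite roots) or √205, √221 ∈ Q (other pairings), all impossible. Hence [Q(γ):Q] = 4 = [Q(√205, √221):Q], so Q(γ) = Q(√205, √221).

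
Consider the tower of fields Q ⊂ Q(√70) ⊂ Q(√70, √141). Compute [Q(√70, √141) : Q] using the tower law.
[Q(√70, √141) : Q] = 4

[Q(√70):Q] = 2 (min poly x^2 - 70, irreducible since 70 is squarefree > 1). For the top step, suppose √141 ∈ Q(√70), say √141 = c + d√70 with c, d ∈ Q. Squaring: 141 = c^2 + 70d^2 + 2cd√70. Since √70 ∉ Q this forces 2cd = 0. If d = 0 then √141 = c ∈ Q, contradicting 141 squarefree > 1. If c = 0 then 141 = 70d^2, so 70·141 = (70d)^2 is a perfect square in Q — but 70·141 = 9870 is not a perfect square (since 70 and 141 are distinct squarefree integers). Contradiction. Hence √141 ∉ Q(√70), so x^2 - 141 stays irreducible over Q(√70) and [Q(√70, √141) : Q(√70)] = 2. By the tower law, [Q(√70, √141) : Q] = 2 · 2 = 4.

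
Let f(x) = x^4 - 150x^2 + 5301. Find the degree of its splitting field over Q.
[K : Q] = 4

Solving the quadratic in x^2: x^2 = (150 ± √(150^2 - 4·5301))/2 = (150 ± √1296)/2 = (150 ± 36)/2, giving x^2 = 93 or x^2 = 57. So f(x) = (x^2 - 93)(x^2 - 57) and the roots of f are ±√93, ±√57. Hence the splitting field is K = Q(√93, √57). Since 93 and 57 are distinct squarefree integers > 1, their product 5301 is not a perfect square, so √57 ∉ Q(√93). By the tower law [K:Q] = [Q(√93,√57):Q(√93)] · [Q(√93):Q] = 2 · 2 = 4.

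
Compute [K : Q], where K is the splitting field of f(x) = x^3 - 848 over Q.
[K : Q] = 6

The roots of x^3 - 848 are ∛848, ω∛848, ω^2∛848 where ω = e^(2πi/3) is a primitive cube root of unity, so K = Q(∛848, ω). Now [Q(∛848):Q] = 3 (since 848 is not a perfect cube, x^3 - 848 is irreducible) and [Q(ω):Q] = 2. Both 2 and 3 divide [K:Q], and [K:Q] ≤ 3·2 = 6, so [K:Q] = 6. (Equivalently: Q(∛848) ⊂ R but ω ∉ R, so [K : Q(∛848)] = 2.)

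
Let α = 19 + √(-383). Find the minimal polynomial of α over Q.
m_α(x) = x^2 - 38x + 744

From α - 19 = √(-383), squaring gives (α - 19)^2 = -383, i.e. α^2 - 38α + 361 = -383, so α^2 - 38α + 744 = 0. The discriminant of x^2 - 38x + 744 is (-38)^2 - 4·(744) = 1444 - 2976 = -1532, and 4·(-383) is not a perfect square in Q since -383 is squarefree and ≠ 1. Hence x^2 - 38x + 744 is irreducible over Q and is the minimal polynomial of α.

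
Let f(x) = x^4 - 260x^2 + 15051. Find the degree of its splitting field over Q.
[K : Q] = 4

Solving the quadratic in x^2: x^2 = (260 ± √(260^2 - 4·15051))/2 = (260 ± √7396)/2 = (260 ± 86)/2, giving x^2 = 173 or x^2 = 87. So f(x) = (x^2 - 173)(x^2 - 87) and the roots of f are ±√173, ±√87. Hence the splitting field is K = Q(√173, √87). Since 173 and 87 are distinct squarefree integers > 1, their product 15051 is not a perfect square, so √87 ∉ Q(√173). By the tower law [K:Q] = [Q(√173,√87):Q(√173)] · [Q(√173):Q] = 2 · 2 = 4.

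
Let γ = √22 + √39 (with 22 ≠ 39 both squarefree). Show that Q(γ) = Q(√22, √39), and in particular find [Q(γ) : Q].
[Q(γ) : Q] = 4 (equivalently, Q(γ) = Q(√22, √39))

Obviously Q(γ) ⊆ Q(√22, √39), and [Q(√22, √39):Q] = 4 (since 22, 39 are distinct squarefree integers > 1 with 858 not a perfect square). To show equality we compute the minimal polynomial of γ. From γ = √22 + √39: γ^2 = 22 + 2√(858) + 39 = 61 + 2√(858), so γ^2 - 61 = 2√(858); squaring, (γ^2 - 61)^2 = 4·858, i.e. γ^4 - 122γ^2 + 3721 - 3432 = 0, i.e. γ^4 - 122γ^2 + 289 = 0. So γ is a root of x^4 - 122x^2 + 289. This polynomial is irreducible over Q: it has no rational root (each ±√22 ± √39 is irrational), and any factorization into two quadratics over Q would force √(858) ∈ Q (pairing opposite roots) or √22, √39 ∈ Q (other pairings), all impossible. Hence [Q(γ):Q] = 4 = [Q(√22, √39):Q], so Q(γ) = Q(√22, √39).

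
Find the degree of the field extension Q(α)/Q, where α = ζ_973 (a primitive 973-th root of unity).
[Q(α):Q] = 828

The minimal polynomial of ζ_973 over Q is the 973-th cyclotomic polynomial Φ_973(x), which is irreducible over Q and has degree φ(973) = 828. Hence [Q(α):Q] = φ(973) = 828.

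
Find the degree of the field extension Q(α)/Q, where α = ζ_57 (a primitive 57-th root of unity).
[Q(α):Q] = 36

The minimal polynomial of ζ_57 over Q is the 57-th cyclotomic polynomial Φ_57(x), which is irreducible over Q and has degree φ(57) = 36. Hence [Q(α):Q] = φ(57) = 36.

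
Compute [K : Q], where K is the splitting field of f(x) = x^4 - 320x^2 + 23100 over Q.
[K : Q] = 4

Solving the quadratic in x^2: x^2 = (320 ± √(320^2 - 4·23100))/2 = (320 ± √10000)/2 = (320 ± 100)/2, giving x^2 = 110 or x^2 = 210. So f(x) = (x^2 - 110)(x^2 - 210) and the roots of f are ±√110, ±√210. Hence the splitting field is K = Q(√110, √210). Since 110 and 210 are distinct squarefree integers > 1, their product 23100 is not a perfect square, so √210 ∉ Q(√110). By the tower law [K:Q] = [Q(√110,√210):Q(√110)] · [Q(√110):Q] = 2 · 2 = 4.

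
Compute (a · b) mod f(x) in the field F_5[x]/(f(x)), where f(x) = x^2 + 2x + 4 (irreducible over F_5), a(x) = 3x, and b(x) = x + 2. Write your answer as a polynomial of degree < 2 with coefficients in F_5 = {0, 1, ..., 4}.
a · b ≡ 3 (mod f(x))

Multiply in F_5[x]: a(x)·b(x) = (3x)·(x + 2) = 3x^2 + x. This has degree ≥ 2, so divide by f(x) over F_5: 3x^2 + x = (3)·(x^2 + 2x + 4) + (3). Hence a·b ≡ 3 (mod f). (F_5[x]/(f) is a field with 5^2 = 25 elements since f is irreducible of degree 2.)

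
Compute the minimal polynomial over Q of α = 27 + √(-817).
m_α(x) = x^2 - 54x + 1546

From α - 27 = √(-817), squaring gives (α - 27)^2 = -817, i.e. α^2 - 54α + 729 = -817, so α^2 - 54α + 1546 = 0. The discriminant of x^2 - 54x + 1546 is (-54)^2 - 4·(1546) = 2916 - 6184 = -3268, and 4·(-817) is not a perfect square in Q since -817 is squarefree and ≠ 1. Hence x^2 - 54x + 1546 is irreducible over Q and is the minimal polynomial of α.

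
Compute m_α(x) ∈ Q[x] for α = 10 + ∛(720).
m_α(x) = x^3 - 30x^2 + 300x - 1720

Set β = α - 10 = ∛(720), so β^3 = 720. Then (α - 10)^3 - 720 = 0, i.e. α is a root of g(x) = (x - 10)^3 - 720 = x^3 - 30x^2 + 300x - 1720. Since g(x) = h(x - 10) where h(x) = x^3 - 720, and h is irreducible over Q (because 720 is not a perfect cube, so h has no rational root, and a monic cubic with no rational root is irreducible), g is also irreducible (irreducibility is preserved under the substitution x → x - 10). Hence m_α(x) = x^3 - 30x^2 + 300x - 1720.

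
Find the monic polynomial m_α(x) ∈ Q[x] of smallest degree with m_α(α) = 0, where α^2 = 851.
m_α(x) = x^2 - 851

α satisfies α^2 - 851 = 0, so x^2 - 851 annihilates α. Since d = 851 is squarefree and ≠ 1, it is not a perfect square in Q, so x^2 - 851 has no rational root and is therefore irreducible over Q (a degree-2 polynomial over a field is irreducible iff it has no root). Hence m_α(x) = x^2 - 851.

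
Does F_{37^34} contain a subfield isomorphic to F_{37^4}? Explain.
No: F_{37^4} is not a subfield of F_{37^34}

F_{p^m} embeds in F_{p^n} iff m | n. Here 4 ∤ 34 (since 34 = 8·4 + 2 with remainder 2 ≠ 0), so F_{37^4} is not a subfield of F_{37^34}. Equivalently: if it were, the tower law would give 4 = [F_{37^4}:F_37] dividing [F_{37^34}:F_37] = 34, contradiction.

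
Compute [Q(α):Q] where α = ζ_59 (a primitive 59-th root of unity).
[Q(α):Q] = 58

The minimal polynomial of ζ_59 over Q is the 59-th cyclotomic polynomial Φ_59(x), which is irreducible over Q and has degree φ(59) = 58. Hence [Q(α):Q] = φ(59) = 58.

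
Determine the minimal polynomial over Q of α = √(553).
m_α(x) = x^2 - 553

α satisfies α^2 - 553 = 0, so x^2 - 553 annihilates α. Since d = 553 is squarefree and ≠ 1, it is not a perfect square in Q, so x^2 - 553 has no rational root and is therefore irreducible over Q (a degree-2 polynomial over a field is irreducible iff it has no root). Hence m_α(x) = x^2 - 553.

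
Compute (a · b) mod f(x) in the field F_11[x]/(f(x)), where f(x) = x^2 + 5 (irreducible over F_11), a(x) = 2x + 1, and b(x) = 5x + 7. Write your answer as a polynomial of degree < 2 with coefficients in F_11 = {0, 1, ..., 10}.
a · b ≡ 8x + 1 (mod f(x))

Multiply in F_11[x]: a(x)·b(x) = (2x + 1)·(5x + 7) = 10x^2 + 8x + 7. This has degree ≥ 2, so divide by f(x) over F_11: 10x^2 + 8x + 7 = (10)·(x^2 + 5) + (8x + 1). Hence a·b ≡ 8x + 1 (mod f). (F_11[x]/(f) is a field with 11^2 = 121 elements since f is irreducible of degree 2.)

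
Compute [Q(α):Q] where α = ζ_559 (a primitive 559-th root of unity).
[Q(α):Q] = 504

The minimal polynomial of ζ_559 over Q is the 559-th cyclotomic polynomial Φ_559(x), which is irreducible over Q and has degree φ(559) = 504. Hence [Q(α):Q] = φ(559) = 504.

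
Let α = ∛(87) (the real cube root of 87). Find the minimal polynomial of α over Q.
m_α(x) = x^3 - 87

α satisfies α^3 = 87, so x^3 - 87 annihilates α. By the rational root test, a rational root p/q (in lowest terms) of x^3 - 87 would satisfy p^3 = 87 q^3, forcing q = 1 and p^3 = 87; but 87 is not a perfect cube, contradiction. A monic cubic over Q with no rational root is irreducible (any nontrivial factorization would include a linear factor). Hence x^3 - 87 is the minimal polynomial of α, and in particular [Q(α):Q] = 3.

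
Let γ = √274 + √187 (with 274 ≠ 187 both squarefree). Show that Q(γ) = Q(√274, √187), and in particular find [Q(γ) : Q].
[Q(γ) : Q] = 4 (equivalently, Q(γ) = Q(√274, √187))

Obviously Q(γ) ⊆ Q(√274, √187), and [Q(√274, √187):Q] = 4 (since 274, 187 are distinct squarefree integers > 1 with 51238 not a perfect square). To show equality we compute the minimal polynomial of γ. From γ = √274 + √187: γ^2 = 274 + 2√(51238) + 187 = 461 + 2√(51238), so γ^2 - 461 = 2√(51238); squaring, (γ^2 - 461)^2 = 4·51238, i.e. γ^4 - 922γ^2 + 212521 - 204952 = 0, i.e. γ^4 - 922γ^2 + 7569 = 0. So γ is a root of x^4 - 922x^2 + 7569. This polynomial is irreducible over Q: it has no rational root (each ±√274 ± √187 is irrational), and any factorization into two quadratics over Q would force √(51238) ∈ Q (pairing opposite roots) or √274, √187 ∈ Q (other pairings), all impossible. Hence [Q(γ):Q] = 4 = [Q(√274, √187):Q], so Q(γ) = Q(√274, √187).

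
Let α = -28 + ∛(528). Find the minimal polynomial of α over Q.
m_α(x) = x^3 + 84x^2 + 2352x + 21424

Set β = α + 28 = ∛(528), so β^3 = 528. Then (α + 28)^3 - 528 = 0, i.e. α is a root of g(x) = (x + 28)^3 - 528 = x^3 + 84x^2 + 2352x + 21424. Since g(x) = h(x + 28) where h(x) = x^3 - 528, and h is irreducible over Q (because 528 is not a perfect cube, so h has no rational root, and a monic cubic with no rational root is irreducible), g is also irreducible (irreducibility is preserved under the substitution x → x + 28). Hence m_α(x) = x^3 + 84x^2 + 2352x + 21424.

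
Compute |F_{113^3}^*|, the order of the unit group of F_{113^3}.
|F_{113^3}^*| = 1442896

F_{113^3} has 113^3 = 1442897 elements; its multiplicative group consists of all nonzero elements, so |F_{113^3}^*| = 1442897 - 1 = 1442896. (It is cyclic since any finite subgroup of the multiplicative group of a field is cyclic.)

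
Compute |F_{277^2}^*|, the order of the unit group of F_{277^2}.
|F_{277^2}^*| = 76728

F_{277^2} has 277^2 = 76729 elements; its multiplicative group consists of all nonzero elements, so |F_{277^2}^*| = 76729 - 1 = 76728. (It is cyclic since any finite subgroup of the multiplicative group of a field is cyclic.)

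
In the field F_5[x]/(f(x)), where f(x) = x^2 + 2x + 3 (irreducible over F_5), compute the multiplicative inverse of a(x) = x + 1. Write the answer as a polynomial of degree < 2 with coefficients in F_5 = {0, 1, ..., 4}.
a(x)^(-1) ≡ 2x + 2 (mod f(x))

Since f is irreducible over F_5, F_5[x]/(f) is a field and a(x) ≠ 0 has an inverse. Apply the extended Euclidean algorithm to f(x) and a(x) in F_5[x]: f(x) = (x + 1)·a(x) + (2). The last nonzero remainder is the constant 2 = gcd(f, a) in F_5. Back-substituting through the division chain expresses 2 = s(x)·a(x) + t(x)·f(x) with s(x) ≡ 4x + 4 (mod f), so (4x + 4)·a(x) ≡ 2 (mod f). Multiplying by 2^(-1) ≡ 3 in F_5 gives a(x)^(-1) ≡ 3·(4x + 4) ≡ 2x + 2 (mod f). Check: (x + 1)·(2x + 2) = 2x^2 + 4x + 2 ≡ 1 (mod x^2 + 2x + 3).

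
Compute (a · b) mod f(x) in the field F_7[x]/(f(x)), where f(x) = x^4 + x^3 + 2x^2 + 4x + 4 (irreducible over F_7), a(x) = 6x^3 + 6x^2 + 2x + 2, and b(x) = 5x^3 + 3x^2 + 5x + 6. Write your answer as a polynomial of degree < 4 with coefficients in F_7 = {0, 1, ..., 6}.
a · b ≡ 2x^3 + 5x^2 + 2x + 1 (mod f(x))

Multiply in F_7[x]: a(x)·b(x) = (6x^3 + 6x^2 + 2x + 2)·(5x^3 + 3x^2 + 5x + 6) = 2x^6 + 6x^5 + 2x^4 + 5x^3 + 3x^2 + x + 5. This has degree ≥ 4, so divide by f(x) over F_7: 2x^6 + 6x^5 + 2x^4 + 5x^3 + 3x^2 + x + 5 = (2x^2 + 4x + 1)·(x^4 + x^3 + 2x^2 + 4x + 4) + (2x^3 + 5x^2 + 2x + 1). Hence a·b ≡ 2x^3 + 5x^2 + 2x + 1 (mod f). (F_7[x]/(f) is a field with 7^4 = 2401 elements since f is irreducible of degree 4.)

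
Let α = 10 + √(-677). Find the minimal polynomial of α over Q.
m_α(x) = x^2 - 20x + 777

From α - 10 = √(-677), squaring gives (α - 10)^2 = -677, i.e. α^2 - 20α + 100 = -677, so α^2 - 20α + 777 = 0. The discriminant of x^2 - 20x + 777 is (-20)^2 - 4·(777) = 400 - 3108 = -2708, and 4·(-677) is not a perfect square in Q since -677 is squarefree and ≠ 1. Hence x^2 - 20x + 777 is irreducible over Q and is the minimal polynomial of α.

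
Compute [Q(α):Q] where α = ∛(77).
[Q(α):Q] = 3

The minimal polynomial of α is x^3 - 77, irreducible over Q since 77 is not a perfect cube (so x^3 - 77 has no rational root). Hence [Q(α):Q] = deg(m_α) = 3.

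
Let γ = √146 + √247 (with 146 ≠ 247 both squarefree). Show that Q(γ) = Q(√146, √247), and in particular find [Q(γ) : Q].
[Q(γ) : Q] = 4 (equivalently, Q(γ) = Q(√146, √247))

Obviously Q(γ) ⊆ Q(√146, √247), and [Q(√146, √247):Q] = 4 (since 146, 247 are distinct squarefree integers > 1 with 36062 not a perfect square). To show equality we compute the minimal polynomial of γ. From γ = √146 + √247: γ^2 = 146 + 2√(36062) + 247 = 393 + 2√(36062), so γ^2 - 393 = 2√(36062); squaring, (γ^2 - 393)^2 = 4·36062, i.e. γ^4 - 786γ^2 + 154449 - 144248 = 0, i.e. γ^4 - 786γ^2 + 10201 = 0. So γ is a root of x^4 - 786x^2 + 10201. This polynomial is irreducible over Q: it has no rational root (each ±√146 ± √247 is irrational), and any factorization into two quadratics over Q would force √(36062) ∈ Q (pairing opposite roots) or √146, √247 ∈ Q (other pairings), all impossible. Hence [Q(γ):Q] = 4 = [Q(√146, √247):Q], so Q(γ) = Q(√146, √247).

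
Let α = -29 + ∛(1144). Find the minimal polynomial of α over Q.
m_α(x) = x^3 + 87x^2 + 2523x + 23245

Set β = α + 29 = ∛(1144), so β^3 = 1144. Then (α + 29)^3 - 1144 = 0, i.e. α is a root of g(x) = (x + 29)^3 - 1144 = x^3 + 87x^2 + 2523x + 23245. Since g(x) = h(x + 29) where h(x) = x^3 - 1144, and h is irreducible over Q (because 1144 is not a perfect cube, so h has no rational root, and a monic cubic with no rational root is irreducible), g is also irreducible (irreducibility is preserved under the substitution x → x + 29). Hence m_α(x) = x^3 + 87x^2 + 2523x + 23245.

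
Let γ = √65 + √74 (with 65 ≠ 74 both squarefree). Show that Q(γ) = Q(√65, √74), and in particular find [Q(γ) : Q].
[Q(γ) : Q] = 4 (equivalently, Q(γ) = Q(√65, √74))

Obviously Q(γ) ⊆ Q(√65, √74), and [Q(√65, √74):Q] = 4 (since 65, 74 are distinct squarefree integers > 1 with 4810 not a perfect square). To show equality we compute the minimal polynomial of γ. From γ = √65 + √74: γ^2 = 65 + 2√(4810) + 74 = 139 + 2√(4810), so γ^2 - 139 = 2√(4810); squaring, (γ^2 - 139)^2 = 4·4810, i.e. γ^4 - 278γ^2 + 19321 - 19240 = 0, i.e. γ^4 - 278γ^2 + 81 = 0. So γ is a root of x^4 - 278x^2 + 81. This polynomial is irreducible over Q: it has no rational root (each ±√65 ± √74 is irrational), and any factorization into two quadratics over Q would force √(4810) ∈ Q (pairing opposite roots) or √65, √74 ∈ Q (other pairings), all impossible. Hence [Q(γ):Q] = 4 = [Q(√65, √74):Q], so Q(γ) = Q(√65, √74).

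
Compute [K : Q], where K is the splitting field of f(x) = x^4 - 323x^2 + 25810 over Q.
[K : Q] = 4

Solving the quadratic in x^2: x^2 = (323 ± √(323^2 - 4·25810))/2 = (323 ± √1089)/2 = (323 ± 33)/2, giving x^2 = 178 or x^2 = 145. So f(x) = (x^2 - 178)(x^2 - 145) and the roots of f are ±√178, ±√145. Hence the splitting field is K = Q(√178, √145). Since 178 and 145 are distinct squarefree integers > 1, their product 25810 is not a perfect square, so √145 ∉ Q(√178). By the tower law [K:Q] = [Q(√178,√145):Q(√178)] · [Q(√178):Q] = 2 · 2 = 4.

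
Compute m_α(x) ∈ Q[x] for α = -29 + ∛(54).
m_α(x) = x^3 + 87x^2 + 2523x + 24335

Set β = α + 29 = ∛(54), so β^3 = 54. Then (α + 29)^3 - 54 = 0, i.e. α is a root of g(x) = (x + 29)^3 - 54 = x^3 + 87x^2 + 2523x + 24335. Since g(x) = h(x + 29) where h(x) = x^3 - 54, and h is irreducible over Q (because 54 is not a perfect cube, so h has no rational root, and a monic cubic with no rational root is irreducible), g is also irreducible (irreducibility is preserved under the substitution x → x + 29). Hence m_α(x) = x^3 + 87x^2 + 2523x + 24335.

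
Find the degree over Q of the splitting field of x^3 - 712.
[K : Q] = 6

The roots of x^3 - 712 are ∛712, ω∛712, ω^2∛712 where ω = e^(2πi/3) is a primitive cube root of unity, so K = Q(∛712, ω). Now [Q(∛712):Q] = 3 (since 712 is not a perfect cube, x^3 - 712 is irreducible) and [Q(ω):Q] = 2. Both 2 and 3 divide [K:Q], and [K:Q] ≤ 3·2 = 6, so [K:Q] = 6. (Equivalently: Q(∛712) ⊂ R but ω ∉ R, so [K : Q(∛712)] = 2.)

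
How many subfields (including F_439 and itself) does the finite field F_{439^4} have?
F_{439^4} has 3 subfields

The subfields of F_{p^n} are exactly the fields F_{p^d} for d | n (each is the fixed field of the unique index-d subgroup of Gal(F_{p^n}/F_p) ≅ Z/nZ). The divisors of n = 4 are {1, 2, 4}, giving 3 subfields: F_{439^1}, F_{439^2}, F_{439^4}.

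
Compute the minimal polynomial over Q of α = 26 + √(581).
m_α(x) = x^2 - 52x + 95

From α - 26 = √(581), squaring gives (α - 26)^2 = 581, i.e. α^2 - 52α + 676 = 581, so α^2 - 52α + 95 = 0. The discriminant of x^2 - 52x + 95 is (-52)^2 - 4·(95) = 2704 - 380 = 2324, and 4·(581) is not a perfect square in Q since 581 is squarefree and ≠ 1. Hence x^2 - 52x + 95 is irreducible over Q and is the minimal polynomial of α.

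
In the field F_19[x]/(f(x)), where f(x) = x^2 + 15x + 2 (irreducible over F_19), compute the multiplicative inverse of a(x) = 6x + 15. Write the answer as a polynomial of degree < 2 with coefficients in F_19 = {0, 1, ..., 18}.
a(x)^(-1) ≡ 15x + 7 (mod f(x))

Since f is irreducible over F_19, F_19[x]/(f) is a field and a(x) ≠ 0 has an inverse. Apply the extended Euclidean algorithm to f(x) and a(x) in F_19[x]: f(x) = (16x + 10)·a(x) + (4). The last nonzero remainder is the constant 4 = gcd(f, a) in F_19. Back-substituting through the division chain expresses 4 = s(x)·a(x) + t(x)·f(x) with s(x) ≡ 3x + 9 (mod f), so (3x + 9)·a(x) ≡ 4 (mod f). Multiplying by 4^(-1) ≡ 5 in F_19 gives a(x)^(-1) ≡ 5·(3x + 9) ≡ 15x + 7 (mod f). Check: (6x + 15)·(15x + 7) = 14x^2 + x + 10 ≡ 1 (mod x^2 + 15x + 2).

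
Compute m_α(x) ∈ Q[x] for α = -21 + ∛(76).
m_α(x) = x^3 + 63x^2 + 1323x + 9185

Set β = α + 21 = ∛(76), so β^3 = 76. Then (α + 21)^3 - 76 = 0, i.e. α is a root of g(x) = (x + 21)^3 - 76 = x^3 + 63x^2 + 1323x + 9185. Since g(x) = h(x + 21) where h(x) = x^3 - 76, and h is irreducible over Q (because 76 is not a perfect cube, so h has no rational root, and a monic cubic with no rational root is irreducible), g is also irreducible (irreducibility is preserved under the substitution x → x + 21). Hence m_α(x) = x^3 + 63x^2 + 1323x + 9185.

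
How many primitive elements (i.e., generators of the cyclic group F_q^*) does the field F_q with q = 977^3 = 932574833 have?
There are φ(932574832) = 393120000 primitive elements

F_q^* is cyclic of order q - 1 = 932574832. A cyclic group of order m has exactly φ(m) generators. Here m = 932574832 = 2^4 · 7 · 61 · 136501, so the number of primitive elements is φ(932574832) = 393120000.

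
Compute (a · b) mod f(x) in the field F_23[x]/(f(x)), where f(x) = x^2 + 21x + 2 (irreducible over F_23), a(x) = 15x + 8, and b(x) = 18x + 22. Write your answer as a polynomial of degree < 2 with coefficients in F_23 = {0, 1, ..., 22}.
a · b ≡ 2x + 4 (mod f(x))

Multiply in F_23[x]: a(x)·b(x) = (15x + 8)·(18x + 22) = 17x^2 + 14x + 15. This has degree ≥ 2, so divide by f(x) over F_23: 17x^2 + 14x + 15 = (17)·(x^2 + 21x + 2) + (2x + 4). Hence a·b ≡ 2x + 4 (mod f). (F_23[x]/(f) is a field with 23^2 = 529 elements since f is irreducible of degree 2.)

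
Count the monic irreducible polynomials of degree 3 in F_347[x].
There are 13927192 monic irreducible polynomials of degree 3 over F_347

Each element of F_{347^3} that lies in no proper subfield is a root of exactly one monic irreducible of degree 3 over F_347, and each such polynomial has 3 distinct roots in F_{347^3}. By Möbius inversion the count is N_347(3) = (1/3) Σ_{d|3} μ(3/d) · 347^d = (1/3)(μ(3)·347^1 + μ(1)·347^3) = 41781576/3 = 13927192.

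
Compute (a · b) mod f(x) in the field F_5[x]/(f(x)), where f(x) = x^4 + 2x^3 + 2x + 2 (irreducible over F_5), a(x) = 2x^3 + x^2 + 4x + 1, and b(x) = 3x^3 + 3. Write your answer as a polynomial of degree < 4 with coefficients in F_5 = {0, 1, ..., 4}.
a · b ≡ 2x^3 + 4x^2 + 3 (mod f(x))

Multiply in F_5[x]: a(x)·b(x) = (2x^3 + x^2 + 4x + 1)·(3x^3 + 3) = x^6 + 3x^5 + 2x^4 + 4x^3 + 3x^2 + 2x + 3. This has degree ≥ 4, so divide by f(x) over F_5: x^6 + 3x^5 + 2x^4 + 4x^3 + 3x^2 + 2x + 3 = (x^2 + x)·(x^4 + 2x^3 + 2x + 2) + (2x^3 + 4x^2 + 3). Hence a·b ≡ 2x^3 + 4x^2 + 3 (mod f). (F_5[x]/(f) is a field with 5^4 = 625 elements since f is irreducible of degree 4.)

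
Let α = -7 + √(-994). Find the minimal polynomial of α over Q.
m_α(x) = x^2 + 14x + 1043

From α + 7 = √(-994), squaring gives (α + 7)^2 = -994, i.e. α^2 + 14α + 49 = -994, so α^2 + 14α + 1043 = 0. The discriminant of x^2 + 14x + 1043 is (14)^2 - 4·(1043) = 196 - 4172 = -3976, and 4·(-994) is not a perfect square in Q since -994 is squarefree and ≠ 1. Hence x^2 + 14x + 1043 is irreducible over Q and is the minimal polynomial of α.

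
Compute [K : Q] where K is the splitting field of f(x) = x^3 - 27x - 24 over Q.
[K : Q] = 6

By the rational root test, any rational root of the monic integer polynomial f(x) = x^3 - 27x - 24 must be an integer dividing the constant term -24, i.e. one of ±{1, 2, 3, 4, 6, 8, 12, 24}. Evaluating: f(1) = -50, f(-1) = 2, f(2) = -70, f(-2) = 22, f(3) = -78, f(-3) = 30, f(4) = -68, f(-4) = 20, f(6) = 30, f(-6) = -78, f(8) = 272, f(-8) = -320, f(12) = 1380, f(-12) = -1428, f(24) = 13152, f(-24) = -13200; none is 0, so f has no rational root and is therefore irreducible over Q (a cubic with no linear factor over a field is irreducible). For an irreducible cubic, the Galois group is A_3 or S_3 according as the discriminant disc(f) = -4a^3 - 27b^2 = -4·(-27)^3 - 27·(-24)^2 = 63180 is or is not a square in Q. Here disc(f) = 63180 is not a perfect square in Q, so the Galois group of f over Q is not contained in A_3 and must be all of S_3. The splitting field has degree |S_3| = 6 over Q, so [K : Q] = 6.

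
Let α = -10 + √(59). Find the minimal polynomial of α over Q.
m_α(x) = x^2 + 20x + 41

From α + 10 = √(59), squaring gives (α + 10)^2 = 59, i.e. α^2 + 20α + 100 = 59, so α^2 + 20α + 41 = 0. The discriminant of x^2 + 20x + 41 is (20)^2 - 4·(41) = 400 - 164 = 236, and 4·(59) is not a perfect square in Q since 59 is squarefree and ≠ 1. Hence x^2 + 20x + 41 is irreducible over Q and is the minimal polynomial of α.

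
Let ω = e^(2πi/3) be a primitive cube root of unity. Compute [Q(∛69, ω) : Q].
[Q(∛69, ω) : Q] = 6

[Q(∛69):Q] = 3 (min poly x^3 - 69, irreducible since 69 is not a perfect cube). [Q(ω):Q] = 2 (min poly x^2 + x + 1). Since Q(∛69) ⊂ R and ω ∉ R, we have ω ∉ Q(∛69), so x^2 + x + 1 remains irreducible over Q(∛69) and [Q(∛69, ω) : Q(∛69)] = 2. By the tower law, [Q(∛69, ω) : Q] = 3 · 2 = 6. (In fact Q(∛69, ω) is the splitting field of x^3 - 69 over Q.)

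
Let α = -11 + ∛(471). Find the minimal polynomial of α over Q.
m_α(x) = x^3 + 33x^2 + 363x + 860

Set β = α + 11 = ∛(471), so β^3 = 471. Then (α + 11)^3 - 471 = 0, i.e. α is a root of g(x) = (x + 11)^3 - 471 = x^3 + 33x^2 + 363x + 860. Since g(x) = h(x + 11) where h(x) = x^3 - 471, and h is irreducible over Q (because 471 is not a perfect cube, so h has no rational root, and a monic cubic with no rational root is irreducible), g is also irreducible (irreducibility is preserved under the substitution x → x + 11). Hence m_α(x) = x^3 + 33x^2 + 363x + 860.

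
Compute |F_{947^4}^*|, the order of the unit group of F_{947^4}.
|F_{947^4}^*| = 804266382480

F_{947^4} has 947^4 = 804266382481 elements; its multiplicative group consists of all nonzero elements, so |F_{947^4}^*| = 804266382481 - 1 = 804266382480. (It is cyclic since any finite subgroup of the multiplicative group of a field is cyclic.)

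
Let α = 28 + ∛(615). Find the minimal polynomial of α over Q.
m_α(x) = x^3 - 84x^2 + 2352x - 22567

Set β = α - 28 = ∛(615), so β^3 = 615. Then (α - 28)^3 - 615 = 0, i.e. α is a root of g(x) = (x - 28)^3 - 615 = x^3 - 84x^2 + 2352x - 22567. Since g(x) = h(x - 28) where h(x) = x^3 - 615, and h is irreducible over Q (because 615 is not a perfect cube, so h has no rational root, and a monic cubic with no rational root is irreducible), g is also irreducible (irreducibility is preserved under the substitution x → x - 28). Hence m_α(x) = x^3 - 84x^2 + 2352x - 22567.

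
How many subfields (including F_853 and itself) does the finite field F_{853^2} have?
F_{853^2} has 2 subfields

The subfields of F_{p^n} are exactly the fields F_{p^d} for d | n (each is the fixed field of the unique index-d subgroup of Gal(F_{p^n}/F_p) ≅ Z/nZ). The divisors of n = 2 are {1, 2}, giving 2 subfields: F_{853^1}, F_{853^2}.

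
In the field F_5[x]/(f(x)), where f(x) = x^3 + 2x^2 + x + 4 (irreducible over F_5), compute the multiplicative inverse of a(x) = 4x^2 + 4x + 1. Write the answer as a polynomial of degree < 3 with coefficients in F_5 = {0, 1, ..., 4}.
a(x)^(-1) ≡ x^2 + 2x + 2 (mod f(x))

Since f is irreducible over F_5, F_5[x]/(f) is a field and a(x) ≠ 0 has an inverse. Apply the extended Euclidean algorithm to f(x) and a(x) in F_5[x]: f(x) = (4x + 4)·a(x) + (x);  a(x) = (4x + 4)·(x) + (1). The last nonzero remainder is the constant 1 = gcd(f, a) in F_5. Back-substituting through the division chain expresses 1 = s(x)·a(x) + t(x)·f(x) with s(x) ≡ x^2 + 2x + 2 (mod f), so a(x)^(-1) ≡ s(x) = x^2 + 2x + 2 (mod f). Check: (4x^2 + 4x + 1)·(x^2 + 2x + 2) = 4x^4 + 2x^3 + 2x^2 + 2 ≡ 1 (mod x^3 + 2x^2 + x + 4).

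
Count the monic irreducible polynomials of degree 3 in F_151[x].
There are 1147600 monic irreducible polynomials of degree 3 over F_151

Each element of F_{151^3} that lies in no proper subfield is a root of exactly one monic irreducible of degree 3 over F_151, and each such polynomial has 3 distinct roots in F_{151^3}. By Möbius inversion the count is N_151(3) = (1/3) Σ_{d|3} μ(3/d) · 151^d = (1/3)(μ(3)·151^1 + μ(1)·151^3) = 3442800/3 = 1147600.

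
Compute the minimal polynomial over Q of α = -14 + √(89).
m_α(x) = x^2 + 28x + 107

From α + 14 = √(89), squaring gives (α + 14)^2 = 89, i.e. α^2 + 28α + 196 = 89, so α^2 + 28α + 107 = 0. The discriminant of x^2 + 28x + 107 is (28)^2 - 4·(107) = 784 - 428 = 356, and 4·(89) is not a perfect square in Q since 89 is squarefree and ≠ 1. Hence x^2 + 28x + 107 is irreducible over Q and is the minimal polynomial of α.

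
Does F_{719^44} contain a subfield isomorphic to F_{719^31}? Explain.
No: F_{719^31} is not a subfield of F_{719^44}

F_{p^m} embeds in F_{p^n} iff m | n. Here 31 ∤ 44 (since 44 = 1·31 + 13 with remainder 13 ≠ 0), so F_{719^31} is not a subfield of F_{719^44}. Equivalently: if it were, the tower law would give 31 = [F_{719^31}:F_719] dividing [F_{719^44}:F_719] = 44, contradiction.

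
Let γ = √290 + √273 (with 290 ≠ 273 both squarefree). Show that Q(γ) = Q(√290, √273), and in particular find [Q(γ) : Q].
[Q(γ) : Q] = 4 (equivalently, Q(γ) = Q(√290, √273))

Obviously Q(γ) ⊆ Q(√290, √273), and [Q(√290, √273):Q] = 4 (since 290, 273 are distinct squarefree integers > 1 with 79170 not a perfect square). To show equality we compute the minimal polynomial of γ. From γ = √290 + √273: γ^2 = 290 + 2√(79170) + 273 = 563 + 2√(79170), so γ^2 - 563 = 2√(79170); squaring, (γ^2 - 563)^2 = 4·79170, i.e. γ^4 - 1126γ^2 + 316969 - 316680 = 0, i.e. γ^4 - 1126γ^2 + 289 = 0. So γ is a root of x^4 - 1126x^2 + 289. This polynomial is irreducible over Q: it has no rational root (each ±√290 ± √273 is irrational), and any factorization into two quadratics over Q would force √(79170) ∈ Q (pairing opposite roots) or √290, √273 ∈ Q (other pairings), all impossible. Hence [Q(γ):Q] = 4 = [Q(√290, √273):Q], so Q(γ) = Q(√290, √273).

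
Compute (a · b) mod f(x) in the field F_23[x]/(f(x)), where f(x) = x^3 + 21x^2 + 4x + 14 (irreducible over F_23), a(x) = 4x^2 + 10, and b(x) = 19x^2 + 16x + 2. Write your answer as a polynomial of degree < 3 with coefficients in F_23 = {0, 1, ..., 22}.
a · b ≡ 4x^2 + 3x + 9 (mod f(x))

Multiply in F_23[x]: a(x)·b(x) = (4x^2 + 10)·(19x^2 + 16x + 2) = 7x^4 + 18x^3 + 14x^2 + 22x + 20. This has degree ≥ 3, so divide by f(x) over F_23: 7x^4 + 18x^3 + 14x^2 + 22x + 20 = (7x + 9)·(x^3 + 21x^2 + 4x + 14) + (4x^2 + 3x + 9). Hence a·b ≡ 4x^2 + 3x + 9 (mod f). (F_23[x]/(f) is a field with 23^3 = 12167 elements since f is irreducible of degree 3.)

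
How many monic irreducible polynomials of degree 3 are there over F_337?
There are 12757472 monic irreducible polynomials of degree 3 over F_337

Each element of F_{337^3} that lies in no proper subfield is a root of exactly one monic irreducible of degree 3 over F_337, and each such polynomial has 3 distinct roots in F_{337^3}. By Möbius inversion the count is N_337(3) = (1/3) Σ_{d|3} μ(3/d) · 337^d = (1/3)(μ(3)·337^1 + μ(1)·337^3) = 38272416/3 = 12757472.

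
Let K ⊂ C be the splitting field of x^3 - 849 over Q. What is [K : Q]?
[K : Q] = 6

The roots of x^3 - 849 are ∛849, ω∛849, ω^2∛849 where ω = e^(2πi/3) is a primitive cube root of unity, so K = Q(∛849, ω). Now [Q(∛849):Q] = 3 (since 849 is not a perfect cube, x^3 - 849 is irreducible) and [Q(ω):Q] = 2. Both 2 and 3 divide [K:Q], and [K:Q] ≤ 3·2 = 6, so [K:Q] = 6. (Equivalently: Q(∛849) ⊂ R but ω ∉ R, so [K : Q(∛849)] = 2.)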